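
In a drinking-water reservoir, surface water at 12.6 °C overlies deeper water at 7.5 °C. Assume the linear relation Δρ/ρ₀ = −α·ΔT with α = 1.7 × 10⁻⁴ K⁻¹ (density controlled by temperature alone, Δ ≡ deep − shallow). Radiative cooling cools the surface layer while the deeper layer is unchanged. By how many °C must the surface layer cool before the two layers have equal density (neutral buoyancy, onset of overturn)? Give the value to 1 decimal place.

5.1 °C

With temperature the only control, equal density requires T_surf′ = T_deep.
T_surf′ = 7.5 °C.
Cooling required: 12.6 − 7.5 = 5.1 °C.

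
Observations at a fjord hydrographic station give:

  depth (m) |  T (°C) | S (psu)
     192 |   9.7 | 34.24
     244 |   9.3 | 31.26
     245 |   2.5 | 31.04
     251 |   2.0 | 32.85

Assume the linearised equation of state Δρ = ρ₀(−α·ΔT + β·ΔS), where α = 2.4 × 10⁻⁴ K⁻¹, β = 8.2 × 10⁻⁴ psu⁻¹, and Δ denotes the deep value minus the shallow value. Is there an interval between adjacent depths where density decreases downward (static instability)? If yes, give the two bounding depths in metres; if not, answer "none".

Evaluate Δρ/ρ₀ = −αΔT + βΔS across each adjacent pair:
  192–244 m: −αΔT+βΔS = −(2.4 × 10⁻⁴)(-0.4)+(8.2 × 10⁻⁴)(-2.98) = -2.3 × 10⁻³ → UNSTABLE
  244–245 m: −αΔT+βΔS = −(2.4 × 10⁻⁴)(-6.8)+(8.2 × 10⁻⁴)(-0.22) = 1.5 × 10⁻³ → stable
  245–251 m: −αΔT+βΔS = −(2.4 × 10⁻⁴)(-0.5)+(8.2 × 10⁻⁴)(+1.81) = 1.6 × 10⁻³ → stable
The 192–244 m interval has Δρ < 0: lighter water underlies denser water.

192–244 m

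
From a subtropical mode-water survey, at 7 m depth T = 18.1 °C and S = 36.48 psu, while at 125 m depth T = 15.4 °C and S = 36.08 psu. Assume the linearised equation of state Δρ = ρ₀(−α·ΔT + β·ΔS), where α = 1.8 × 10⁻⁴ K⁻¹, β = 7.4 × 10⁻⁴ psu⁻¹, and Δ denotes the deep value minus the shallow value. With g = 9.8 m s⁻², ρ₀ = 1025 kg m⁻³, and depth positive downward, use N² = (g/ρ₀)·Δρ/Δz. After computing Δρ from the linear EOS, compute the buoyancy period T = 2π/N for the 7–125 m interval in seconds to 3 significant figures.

1.58 × 10³ s

ΔT = -2.7 K, ΔS = -0.40 psu (deep − shallow).
Δρ/ρ₀ = −αΔT + βΔS = 4.86 × 10⁻⁴ − 2.96 × 10⁻⁴ = 1.90 × 10⁻⁴, so Δρ ≈ 0.1948 kg m⁻³.
N² = (g/ρ₀)·Δρ/Δz = g·(Δρ/ρ₀)/Δz = 9.8 × 1.90 × 10⁻⁴ / 118 = 1.5780 × 10⁻⁵ s⁻².
N = √(1.5780 × 10⁻⁵) = 3.9724 × 10⁻³ rad s⁻¹ → T = 2π/N = 1.5817 × 10³ s ≈ 1.58 × 10³ s.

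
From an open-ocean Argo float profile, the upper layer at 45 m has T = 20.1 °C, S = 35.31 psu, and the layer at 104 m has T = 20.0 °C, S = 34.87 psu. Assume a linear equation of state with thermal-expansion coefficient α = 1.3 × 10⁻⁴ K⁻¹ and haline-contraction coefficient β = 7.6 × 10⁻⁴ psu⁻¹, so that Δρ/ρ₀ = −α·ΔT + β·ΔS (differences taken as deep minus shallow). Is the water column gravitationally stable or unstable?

unstable

ΔT = 20.0 − 20.1 = -0.1 K and ΔS = 34.87 − 35.31 = -0.44 psu (deep − shallow).
−αΔT = 1.30 × 10⁻⁵; βΔS = -3.344 × 10⁻⁴; sum Δρ/ρ₀ = -3.214 × 10⁻⁴.
Δρ/ρ₀ < 0, so Δρ < 0: deeper water is lighter → statically unstable; the column would overturn.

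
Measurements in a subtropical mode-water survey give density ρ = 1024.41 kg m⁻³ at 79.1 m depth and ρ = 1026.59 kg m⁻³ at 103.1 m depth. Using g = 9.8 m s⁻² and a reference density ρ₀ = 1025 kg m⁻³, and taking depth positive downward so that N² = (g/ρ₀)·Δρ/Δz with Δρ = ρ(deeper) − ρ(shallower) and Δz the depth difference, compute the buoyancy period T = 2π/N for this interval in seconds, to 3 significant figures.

Δρ = 1026.59 − 1024.41 = 2.18 kg m⁻³ over Δz = 103.1 − 79.1 = 24 m.
N² = (9.8/1025) × (2.18/24) = 8.6846 × 10⁻⁴ s⁻².
N = √(8.6846 × 10⁻⁴) = 0.029470 rad s⁻¹, so T = 2π/N = 213.21 s ≈ 213 s.

213 s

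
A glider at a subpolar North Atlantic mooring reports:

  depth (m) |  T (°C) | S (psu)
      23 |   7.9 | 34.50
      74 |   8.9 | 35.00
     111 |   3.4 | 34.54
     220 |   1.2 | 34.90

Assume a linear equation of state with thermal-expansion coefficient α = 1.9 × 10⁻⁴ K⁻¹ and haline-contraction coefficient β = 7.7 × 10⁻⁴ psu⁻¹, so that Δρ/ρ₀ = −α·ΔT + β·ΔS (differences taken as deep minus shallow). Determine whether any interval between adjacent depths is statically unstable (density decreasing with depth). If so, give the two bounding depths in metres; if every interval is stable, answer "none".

none

Evaluate Δρ/ρ₀ = −αΔT + βΔS across each adjacent pair:
  23–74 m: −αΔT+βΔS = −(1.9 × 10⁻⁴)(+1.0)+(7.7 × 10⁻⁴)(+0.50) = 1.9 × 10⁻⁴ → stable
  74–111 m: −αΔT+βΔS = −(1.9 × 10⁻⁴)(-5.5)+(7.7 × 10⁻⁴)(-0.46) = 6.9 × 10⁻⁴ → stable
  111–220 m: −αΔT+βΔS = −(1.9 × 10⁻⁴)(-2.2)+(7.7 × 10⁻⁴)(+0.36) = 7.0 × 10⁻⁴ → stable
Every interval has Δρ > 0: the column is stably stratified throughout.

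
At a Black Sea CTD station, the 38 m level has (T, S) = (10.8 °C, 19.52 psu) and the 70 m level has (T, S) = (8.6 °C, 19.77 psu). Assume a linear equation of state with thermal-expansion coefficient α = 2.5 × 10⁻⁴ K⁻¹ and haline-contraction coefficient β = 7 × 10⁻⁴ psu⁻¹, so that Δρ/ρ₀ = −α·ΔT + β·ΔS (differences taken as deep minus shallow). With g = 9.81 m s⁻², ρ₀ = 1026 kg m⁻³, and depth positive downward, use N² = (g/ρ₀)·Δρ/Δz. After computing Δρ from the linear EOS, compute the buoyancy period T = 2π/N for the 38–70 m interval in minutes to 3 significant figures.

7.02 min

ΔT = -2.2 K, ΔS = +0.25 psu (deep − shallow).
Δρ/ρ₀ = −αΔT + βΔS = 5.50 × 10⁻⁴ + 1.75 × 10⁻⁴ = 7.25 × 10⁻⁴, so Δρ ≈ 0.7439 kg m⁻³.
N² = (g/ρ₀)·Δρ/Δz = g·(Δρ/ρ₀)/Δz = 9.81 × 7.25 × 10⁻⁴ / 32 = 2.2226 × 10⁻⁴ s⁻².
N = √(2.2226 × 10⁻⁴) = 0.014908 rad s⁻¹ → T = 2π/N = 421.46 s = 7.0243 min ≈ 7.02 min.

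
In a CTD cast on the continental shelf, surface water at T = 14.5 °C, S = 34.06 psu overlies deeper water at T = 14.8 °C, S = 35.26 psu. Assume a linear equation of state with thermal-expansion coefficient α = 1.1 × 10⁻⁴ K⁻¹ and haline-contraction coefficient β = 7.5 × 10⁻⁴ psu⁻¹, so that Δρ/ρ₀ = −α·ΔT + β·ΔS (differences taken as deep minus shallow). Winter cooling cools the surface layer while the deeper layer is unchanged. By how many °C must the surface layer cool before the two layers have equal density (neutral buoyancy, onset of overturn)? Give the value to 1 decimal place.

Neutral buoyancy requires Δρ = 0, i.e. −α(T_deep − T_surf′) + β(S_deep − S_surf) = 0.
T_surf′ = T_deep − (β/α)·ΔS = 14.8 − (7.5 × 10⁻⁴/1.1 × 10⁻⁴)·(+1.20) = 6.618 °C.
Cooling required: 14.5 − (6.618) = 7.882 °C.

7.9 °C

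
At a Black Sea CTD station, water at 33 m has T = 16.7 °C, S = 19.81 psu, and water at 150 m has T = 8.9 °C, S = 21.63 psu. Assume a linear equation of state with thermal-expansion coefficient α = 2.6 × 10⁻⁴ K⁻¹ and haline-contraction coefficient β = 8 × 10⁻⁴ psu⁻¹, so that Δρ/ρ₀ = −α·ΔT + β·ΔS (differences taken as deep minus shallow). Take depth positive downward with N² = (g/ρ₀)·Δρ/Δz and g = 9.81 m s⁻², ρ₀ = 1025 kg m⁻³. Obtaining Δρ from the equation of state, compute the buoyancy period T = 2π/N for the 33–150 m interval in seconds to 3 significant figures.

368 s

ΔT = -7.8 K, ΔS = +1.82 psu (deep − shallow).
Δρ/ρ₀ = −αΔT + βΔS = 2.028 × 10⁻³ + 1.456 × 10⁻³ = 3.484 × 10⁻³, so Δρ ≈ 3.571 kg m⁻³.
N² = (g/ρ₀)·Δρ/Δz = g·(Δρ/ρ₀)/Δz = 9.81 × 3.484 × 10⁻³ / 117 = 2.9212 × 10⁻⁴ s⁻².
N = √(2.9212 × 10⁻⁴) = 0.017092 rad s⁻¹ → T = 2π/N = 367.61 s ≈ 368 s.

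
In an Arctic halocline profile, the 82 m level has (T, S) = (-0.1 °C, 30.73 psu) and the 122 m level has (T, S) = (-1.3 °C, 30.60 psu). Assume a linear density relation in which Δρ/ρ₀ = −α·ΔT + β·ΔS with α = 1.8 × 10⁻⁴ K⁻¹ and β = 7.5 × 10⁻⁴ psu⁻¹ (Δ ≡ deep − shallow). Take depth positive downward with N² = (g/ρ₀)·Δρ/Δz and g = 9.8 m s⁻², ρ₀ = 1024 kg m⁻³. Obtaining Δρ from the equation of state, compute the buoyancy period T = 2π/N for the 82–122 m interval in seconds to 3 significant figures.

ΔT = -1.2 K, ΔS = -0.13 psu (deep − shallow).
Δρ/ρ₀ = −αΔT + βΔS = 2.16 × 10⁻⁴ − 9.75 × 10⁻⁵ = 1.185 × 10⁻⁴, so Δρ ≈ 0.1213 kg m⁻³.
N² = (g/ρ₀)·Δρ/Δz = g·(Δρ/ρ₀)/Δz = 9.8 × 1.185 × 10⁻⁴ / 40 = 2.9033 × 10⁻⁵ s⁻².
N = √(2.9033 × 10⁻⁵) = 5.3882 × 10⁻³ rad s⁻¹ → T = 2π/N = 1.1661 × 10³ s ≈ 1.17 × 10³ s.

1.17 × 10³ s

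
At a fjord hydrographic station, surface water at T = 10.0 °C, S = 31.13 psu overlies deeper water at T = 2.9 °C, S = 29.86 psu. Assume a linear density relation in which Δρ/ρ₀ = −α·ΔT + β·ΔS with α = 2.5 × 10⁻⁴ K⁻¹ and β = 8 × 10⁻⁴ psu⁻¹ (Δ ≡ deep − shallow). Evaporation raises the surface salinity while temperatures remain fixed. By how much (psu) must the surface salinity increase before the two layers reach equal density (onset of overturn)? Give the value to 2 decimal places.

0.95 psu

Neutral buoyancy requires −α(T_deep − T_surf) + β(S_deep − S_surf′) = 0.
S_surf′ = S_deep − (α/β)·ΔT = 29.86 − (2.5 × 10⁻⁴/8 × 10⁻⁴)·(-7.1) = 32.0787 psu.
Increase required: 32.0787 − 31.13 = 0.9487 psu.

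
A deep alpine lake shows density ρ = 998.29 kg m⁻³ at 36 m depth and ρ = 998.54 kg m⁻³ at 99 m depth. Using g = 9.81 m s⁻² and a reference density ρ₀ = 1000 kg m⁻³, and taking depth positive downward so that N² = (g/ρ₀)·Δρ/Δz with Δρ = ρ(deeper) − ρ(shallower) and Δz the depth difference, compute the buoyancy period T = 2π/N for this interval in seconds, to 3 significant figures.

1.01 × 10³ s

Δρ = 998.54 − 998.29 = 0.25 kg m⁻³ over Δz = 99 − 36 = 63 m.
N² = (9.81/1000) × (0.25/63) = 3.8929 × 10⁻⁵ s⁻².
N = √(3.8929 × 10⁻⁵) = 6.2393 × 10⁻³ rad s⁻¹, so T = 2π/N = 1.0070 × 10³ s ≈ 1.01 × 10³ s.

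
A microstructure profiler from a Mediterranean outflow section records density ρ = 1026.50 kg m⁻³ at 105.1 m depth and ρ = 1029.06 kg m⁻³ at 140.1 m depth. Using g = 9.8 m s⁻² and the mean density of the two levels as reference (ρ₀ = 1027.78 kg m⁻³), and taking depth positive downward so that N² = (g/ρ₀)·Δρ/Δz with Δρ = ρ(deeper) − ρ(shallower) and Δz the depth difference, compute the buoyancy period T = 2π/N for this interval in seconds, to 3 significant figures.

238 s

Δρ = 1029.06 − 1026.50 = 2.56 kg m⁻³ over Δz = 140.1 − 105.1 = 35 m.
N² = (9.8/1027.78) × (2.56/35) = 6.9743 × 10⁻⁴ s⁻².
N = √(6.9743 × 10⁻⁴) = 0.026409 rad s⁻¹, so T = 2π/N = 237.92 s ≈ 238 s.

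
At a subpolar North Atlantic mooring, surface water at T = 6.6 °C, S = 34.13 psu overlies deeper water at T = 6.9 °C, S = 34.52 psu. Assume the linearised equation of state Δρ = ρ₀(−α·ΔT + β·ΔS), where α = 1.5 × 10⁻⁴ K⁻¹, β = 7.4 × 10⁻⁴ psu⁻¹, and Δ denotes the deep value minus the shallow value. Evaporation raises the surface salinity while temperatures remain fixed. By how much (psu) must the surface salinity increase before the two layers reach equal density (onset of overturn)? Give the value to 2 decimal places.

0.33 psu

Neutral buoyancy requires −α(T_deep − T_surf) + β(S_deep − S_surf′) = 0.
S_surf′ = S_deep − (α/β)·ΔT = 34.52 − (1.5 × 10⁻⁴/7.4 × 10⁻⁴)·(+0.3) = 34.4592 psu.
Increase required: 34.4592 − 34.13 = 0.3292 psu.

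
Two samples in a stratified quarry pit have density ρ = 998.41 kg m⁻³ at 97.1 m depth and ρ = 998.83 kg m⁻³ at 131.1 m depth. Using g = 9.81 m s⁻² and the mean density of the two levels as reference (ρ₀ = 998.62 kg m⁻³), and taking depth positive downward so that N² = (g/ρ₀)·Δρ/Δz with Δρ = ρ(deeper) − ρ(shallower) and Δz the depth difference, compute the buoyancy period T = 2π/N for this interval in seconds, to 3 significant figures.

Δρ = 998.83 − 998.41 = 0.42 kg m⁻³ over Δz = 131.1 − 97.1 = 34 m.
N² = (9.81/998.62) × (0.42/34) = 1.2135 × 10⁻⁴ s⁻².
N = √(1.2135 × 10⁻⁴) = 0.011016 rad s⁻¹, so T = 2π/N = 570.37 s ≈ 570 s.
N² > 0, so the interval is statically stable.

570 s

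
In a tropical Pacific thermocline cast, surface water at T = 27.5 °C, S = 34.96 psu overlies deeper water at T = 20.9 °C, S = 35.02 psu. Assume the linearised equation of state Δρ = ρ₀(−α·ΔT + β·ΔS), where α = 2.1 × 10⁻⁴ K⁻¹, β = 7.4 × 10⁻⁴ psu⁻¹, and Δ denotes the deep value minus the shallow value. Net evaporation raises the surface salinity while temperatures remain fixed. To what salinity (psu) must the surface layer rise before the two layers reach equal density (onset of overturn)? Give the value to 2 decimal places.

36.89 psu

Neutral buoyancy requires −α(T_deep − T_surf) + β(S_deep − S_surf′) = 0.
S_surf′ = S_deep − (α/β)·ΔT = 35.02 − (2.1 × 10⁻⁴/7.4 × 10⁻⁴)·(-6.6) = 36.8930 psu.
Increase required: 36.8930 − 34.96 = 1.9330 psu.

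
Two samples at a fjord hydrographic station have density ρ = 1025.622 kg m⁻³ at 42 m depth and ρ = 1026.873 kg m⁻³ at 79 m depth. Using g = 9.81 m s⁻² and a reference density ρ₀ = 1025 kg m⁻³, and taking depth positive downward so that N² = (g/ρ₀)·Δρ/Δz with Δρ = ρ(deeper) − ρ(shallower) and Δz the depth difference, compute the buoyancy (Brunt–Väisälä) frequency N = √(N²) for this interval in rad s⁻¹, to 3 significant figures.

Δρ = 1026.873 − 1025.622 = 1.251 kg m⁻³ over Δz = 79 − 42 = 37 m.
N² = (9.81/1025) × (1.251/37) = 3.2359 × 10⁻⁴ s⁻².
N = √(3.2359 × 10⁻⁴) = 0.017989 rad s⁻¹ ≈ 0.0180 rad s⁻¹.

0.0180 rad s⁻¹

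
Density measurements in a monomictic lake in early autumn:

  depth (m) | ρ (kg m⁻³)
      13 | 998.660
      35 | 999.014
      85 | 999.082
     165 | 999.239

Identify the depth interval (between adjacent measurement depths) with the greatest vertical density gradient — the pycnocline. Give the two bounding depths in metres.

13–35 m

Compute the density gradient over each adjacent pair:
  13–35 m: Δρ/Δz = 0.354/22 = 0.016 kg m⁻⁴
  35–85 m: Δρ/Δz = 0.068/50 = 1.4 × 10⁻³ kg m⁻⁴
  85–165 m: Δρ/Δz = 0.157/80 = 2.0 × 10⁻³ kg m⁻⁴
The largest gradient is in the 13–35 m interval — the pycnocline.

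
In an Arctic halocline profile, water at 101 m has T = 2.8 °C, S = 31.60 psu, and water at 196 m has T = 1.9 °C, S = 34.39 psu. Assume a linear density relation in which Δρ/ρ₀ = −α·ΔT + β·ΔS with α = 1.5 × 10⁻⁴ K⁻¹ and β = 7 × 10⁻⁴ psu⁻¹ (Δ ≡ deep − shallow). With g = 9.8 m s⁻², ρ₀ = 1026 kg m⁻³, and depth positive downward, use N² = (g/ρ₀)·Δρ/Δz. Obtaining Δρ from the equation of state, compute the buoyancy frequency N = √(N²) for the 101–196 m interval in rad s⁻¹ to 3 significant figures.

0.0147 rad s⁻¹

ΔT = -0.9 K, ΔS = +2.79 psu (deep − shallow).
Δρ/ρ₀ = −αΔT + βΔS = 1.35 × 10⁻⁴ + 1.953 × 10⁻³ = 2.088 × 10⁻³, so Δρ ≈ 2.142 kg m⁻³.
N² = (g/ρ₀)·Δρ/Δz = g·(Δρ/ρ₀)/Δz = 9.8 × 2.088 × 10⁻³ / 95 = 2.1539 × 10⁻⁴ s⁻².
N = √(2.1539 × 10⁻⁴) = 0.014676 rad s⁻¹ ≈ 0.0147 rad s⁻¹.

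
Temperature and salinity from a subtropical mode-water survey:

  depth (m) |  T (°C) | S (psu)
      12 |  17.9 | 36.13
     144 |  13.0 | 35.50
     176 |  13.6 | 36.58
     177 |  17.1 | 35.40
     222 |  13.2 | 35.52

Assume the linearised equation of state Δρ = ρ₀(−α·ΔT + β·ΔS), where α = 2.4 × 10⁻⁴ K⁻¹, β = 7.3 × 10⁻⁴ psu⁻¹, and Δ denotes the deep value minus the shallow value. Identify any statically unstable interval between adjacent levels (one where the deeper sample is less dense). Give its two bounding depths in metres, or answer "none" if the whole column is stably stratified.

Evaluate Δρ/ρ₀ = −αΔT + βΔS across each adjacent pair:
  12–144 m: −αΔT+βΔS = −(2.4 × 10⁻⁴)(-4.9)+(7.3 × 10⁻⁴)(-0.63) = 7.2 × 10⁻⁴ → stable
  144–176 m: −αΔT+βΔS = −(2.4 × 10⁻⁴)(+0.6)+(7.3 × 10⁻⁴)(+1.08) = 6.4 × 10⁻⁴ → stable
  176–177 m: −αΔT+βΔS = −(2.4 × 10⁻⁴)(+3.5)+(7.3 × 10⁻⁴)(-1.18) = -1.7 × 10⁻³ → UNSTABLE
  177–222 m: −αΔT+βΔS = −(2.4 × 10⁻⁴)(-3.9)+(7.3 × 10⁻⁴)(+0.12) = 1.0 × 10⁻³ → stable
The 176–177 m interval has Δρ < 0: lighter water underlies denser water.

176–177 m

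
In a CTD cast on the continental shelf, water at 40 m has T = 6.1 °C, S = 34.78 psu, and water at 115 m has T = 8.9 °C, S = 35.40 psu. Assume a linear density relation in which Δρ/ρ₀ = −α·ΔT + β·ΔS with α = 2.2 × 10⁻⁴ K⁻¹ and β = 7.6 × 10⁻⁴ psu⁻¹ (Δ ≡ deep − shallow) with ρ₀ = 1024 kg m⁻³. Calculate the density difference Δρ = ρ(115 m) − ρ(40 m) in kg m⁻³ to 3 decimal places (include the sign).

ΔT = +2.8 K, ΔS = +0.62 psu (deep − shallow).
Δρ/ρ₀ = −(2.2 × 10⁻⁴)(+2.8) + (7.6 × 10⁻⁴)(+0.62) = -1.448 × 10⁻⁴.
Δρ = 1024 × (-1.448 × 10⁻⁴) = -0.148 kg m⁻³.
Negative Δρ: lighter below, statically unstable.

-0.148 kg m⁻³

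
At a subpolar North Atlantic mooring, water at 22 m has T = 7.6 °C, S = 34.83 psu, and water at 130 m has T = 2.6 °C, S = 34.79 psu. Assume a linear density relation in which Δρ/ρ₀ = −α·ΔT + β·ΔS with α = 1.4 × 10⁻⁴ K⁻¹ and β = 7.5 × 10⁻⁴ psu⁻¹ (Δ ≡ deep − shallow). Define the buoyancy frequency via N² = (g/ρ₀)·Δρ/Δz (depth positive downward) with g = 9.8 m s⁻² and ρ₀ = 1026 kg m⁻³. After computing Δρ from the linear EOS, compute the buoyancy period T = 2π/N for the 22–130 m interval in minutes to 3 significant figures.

ΔT = -5.0 K, ΔS = -0.04 psu (deep − shallow).
Δρ/ρ₀ = −αΔT + βΔS = 7.00 × 10⁻⁴ − 3.00 × 10⁻⁵ = 6.70 × 10⁻⁴, so Δρ ≈ 0.6874 kg m⁻³.
N² = (g/ρ₀)·Δρ/Δz = g·(Δρ/ρ₀)/Δz = 9.8 × 6.70 × 10⁻⁴ / 108 = 6.0796 × 10⁻⁵ s⁻².
N = √(6.0796 × 10⁻⁵) = 7.7972 × 10⁻³ rad s⁻¹ → T = 2π/N = 805.83 s = 13.431 min ≈ 13.4 min.

13.4 min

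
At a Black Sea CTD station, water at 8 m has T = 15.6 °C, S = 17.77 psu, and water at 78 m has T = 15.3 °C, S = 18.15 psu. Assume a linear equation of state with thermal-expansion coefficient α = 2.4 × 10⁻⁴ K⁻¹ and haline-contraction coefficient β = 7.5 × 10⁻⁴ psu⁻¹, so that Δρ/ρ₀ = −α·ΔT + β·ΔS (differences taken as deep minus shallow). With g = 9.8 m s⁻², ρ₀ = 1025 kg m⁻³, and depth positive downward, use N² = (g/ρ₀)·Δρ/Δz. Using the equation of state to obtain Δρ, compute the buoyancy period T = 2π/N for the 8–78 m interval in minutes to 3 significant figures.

ΔT = -0.3 K, ΔS = +0.38 psu (deep − shallow).
Δρ/ρ₀ = −αΔT + βΔS = 7.20 × 10⁻⁵ + 2.85 × 10⁻⁴ = 3.57 × 10⁻⁴, so Δρ ≈ 0.3659 kg m⁻³.
N² = (g/ρ₀)·Δρ/Δz = g·(Δρ/ρ₀)/Δz = 9.8 × 3.57 × 10⁻⁴ / 70 = 4.9980 × 10⁻⁵ s⁻².
N = √(4.9980 × 10⁻⁵) = 7.0697 × 10⁻³ rad s⁻¹ → T = 2π/N = 888.75 s = 14.812 min ≈ 14.8 min.

14.8 min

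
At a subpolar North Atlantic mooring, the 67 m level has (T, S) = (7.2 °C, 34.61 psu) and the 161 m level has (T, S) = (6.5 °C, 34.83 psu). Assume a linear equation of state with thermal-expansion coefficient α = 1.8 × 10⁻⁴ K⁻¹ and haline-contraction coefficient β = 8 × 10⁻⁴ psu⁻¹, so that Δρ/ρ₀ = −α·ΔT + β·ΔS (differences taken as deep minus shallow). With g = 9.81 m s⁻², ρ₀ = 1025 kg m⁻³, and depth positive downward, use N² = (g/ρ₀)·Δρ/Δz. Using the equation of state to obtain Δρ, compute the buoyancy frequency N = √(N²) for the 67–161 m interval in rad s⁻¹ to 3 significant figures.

5.61 × 10⁻³ rad s⁻¹

ΔT = -0.7 K, ΔS = +0.22 psu (deep − shallow).
Δρ/ρ₀ = −αΔT + βΔS = 1.26 × 10⁻⁴ + 1.76 × 10⁻⁴ = 3.02 × 10⁻⁴, so Δρ ≈ 0.3096 kg m⁻³.
N² = (g/ρ₀)·Δρ/Δz = g·(Δρ/ρ₀)/Δz = 9.81 × 3.02 × 10⁻⁴ / 94 = 3.1517 × 10⁻⁵ s⁻².
N = √(3.1517 × 10⁻⁵) = 5.6140 × 10⁻³ rad s⁻¹ ≈ 5.61 × 10⁻³ rad s⁻¹.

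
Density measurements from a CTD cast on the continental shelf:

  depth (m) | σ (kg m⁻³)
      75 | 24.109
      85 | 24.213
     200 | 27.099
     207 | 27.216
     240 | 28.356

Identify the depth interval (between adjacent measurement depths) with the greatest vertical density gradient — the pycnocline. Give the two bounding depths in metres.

Compute the density gradient over each adjacent pair:
  75–85 m: Δρ/Δz = 0.104/10 = 0.010 kg m⁻⁴
  85–200 m: Δρ/Δz = 2.886/115 = 0.025 kg m⁻⁴
  200–207 m: Δρ/Δz = 0.117/7 = 0.017 kg m⁻⁴
  207–240 m: Δρ/Δz = 1.140/33 = 0.035 kg m⁻⁴
The largest gradient is in the 207–240 m interval — the pycnocline.

207–240 m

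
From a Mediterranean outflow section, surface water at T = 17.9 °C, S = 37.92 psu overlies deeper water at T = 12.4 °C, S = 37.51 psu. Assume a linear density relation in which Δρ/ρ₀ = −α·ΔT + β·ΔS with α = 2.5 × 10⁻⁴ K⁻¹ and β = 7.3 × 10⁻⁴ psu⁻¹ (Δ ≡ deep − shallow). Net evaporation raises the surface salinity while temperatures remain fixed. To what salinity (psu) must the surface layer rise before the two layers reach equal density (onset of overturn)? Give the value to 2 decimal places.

Neutral buoyancy requires −α(T_deep − T_surf) + β(S_deep − S_surf′) = 0.
S_surf′ = S_deep − (α/β)·ΔT = 37.51 − (2.5 × 10⁻⁴/7.3 × 10⁻⁴)·(-5.5) = 39.3936 psu.
Increase required: 39.3936 − 37.92 = 1.4736 psu.

39.39 psu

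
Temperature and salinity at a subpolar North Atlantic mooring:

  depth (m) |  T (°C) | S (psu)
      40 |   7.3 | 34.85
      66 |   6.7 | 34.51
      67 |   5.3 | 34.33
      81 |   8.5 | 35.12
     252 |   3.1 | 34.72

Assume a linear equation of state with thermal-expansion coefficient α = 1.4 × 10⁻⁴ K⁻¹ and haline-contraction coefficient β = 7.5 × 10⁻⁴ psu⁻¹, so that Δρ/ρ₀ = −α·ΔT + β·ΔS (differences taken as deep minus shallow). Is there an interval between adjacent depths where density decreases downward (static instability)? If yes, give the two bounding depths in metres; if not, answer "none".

40–66 m

Evaluate Δρ/ρ₀ = −αΔT + βΔS across each adjacent pair:
  40–66 m: −αΔT+βΔS = −(1.4 × 10⁻⁴)(-0.6)+(7.5 × 10⁻⁴)(-0.34) = -1.7 × 10⁻⁴ → UNSTABLE
  66–67 m: −αΔT+βΔS = −(1.4 × 10⁻⁴)(-1.4)+(7.5 × 10⁻⁴)(-0.18) = 6.1 × 10⁻⁵ → stable
  67–81 m: −αΔT+βΔS = −(1.4 × 10⁻⁴)(+3.2)+(7.5 × 10⁻⁴)(+0.79) = 1.4 × 10⁻⁴ → stable
  81–252 m: −αΔT+βΔS = −(1.4 × 10⁻⁴)(-5.4)+(7.5 × 10⁻⁴)(-0.40) = 4.6 × 10⁻⁴ → stable
The 40–66 m interval has Δρ < 0: lighter water underlies denser water.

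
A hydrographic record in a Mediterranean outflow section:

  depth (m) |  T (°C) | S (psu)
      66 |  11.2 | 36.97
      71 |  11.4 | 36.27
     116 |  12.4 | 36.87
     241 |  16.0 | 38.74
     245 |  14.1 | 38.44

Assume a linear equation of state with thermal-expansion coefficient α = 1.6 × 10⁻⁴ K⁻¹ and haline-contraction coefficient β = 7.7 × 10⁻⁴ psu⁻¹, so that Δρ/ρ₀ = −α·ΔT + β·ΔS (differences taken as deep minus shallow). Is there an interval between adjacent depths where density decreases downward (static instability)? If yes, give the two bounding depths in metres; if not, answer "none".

66–71 m

Evaluate Δρ/ρ₀ = −αΔT + βΔS across each adjacent pair:
  66–71 m: −αΔT+βΔS = −(1.6 × 10⁻⁴)(+0.2)+(7.7 × 10⁻⁴)(-0.70) = -5.7 × 10⁻⁴ → UNSTABLE
  71–116 m: −αΔT+βΔS = −(1.6 × 10⁻⁴)(+1.0)+(7.7 × 10⁻⁴)(+0.60) = 3.0 × 10⁻⁴ → stable
  116–241 m: −αΔT+βΔS = −(1.6 × 10⁻⁴)(+3.6)+(7.7 × 10⁻⁴)(+1.87) = 8.6 × 10⁻⁴ → stable
  241–245 m: −αΔT+βΔS = −(1.6 × 10⁻⁴)(-1.9)+(7.7 × 10⁻⁴)(-0.30) = 7.3 × 10⁻⁵ → stable
The 66–71 m interval has Δρ < 0: lighter water underlies denser water.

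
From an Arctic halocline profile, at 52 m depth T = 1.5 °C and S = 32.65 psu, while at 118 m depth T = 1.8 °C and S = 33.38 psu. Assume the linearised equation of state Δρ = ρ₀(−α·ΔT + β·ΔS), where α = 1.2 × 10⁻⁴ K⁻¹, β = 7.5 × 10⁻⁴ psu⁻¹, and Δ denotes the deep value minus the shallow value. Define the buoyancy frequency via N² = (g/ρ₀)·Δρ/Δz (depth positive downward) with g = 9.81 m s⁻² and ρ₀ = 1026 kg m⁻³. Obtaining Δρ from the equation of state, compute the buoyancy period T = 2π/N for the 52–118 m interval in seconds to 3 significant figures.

721 s

ΔT = +0.3 K, ΔS = +0.73 psu (deep − shallow).
Δρ/ρ₀ = −αΔT + βΔS = -3.60 × 10⁻⁵ + 5.475 × 10⁻⁴ = 5.115 × 10⁻⁴, so Δρ ≈ 0.5248 kg m⁻³.
N² = (g/ρ₀)·Δρ/Δz = g·(Δρ/ρ₀)/Δz = 9.81 × 5.115 × 10⁻⁴ / 66 = 7.6028 × 10⁻⁵ s⁻².
N = √(7.6028 × 10⁻⁵) = 8.7194 × 10⁻³ rad s⁻¹ → T = 2π/N = 720.60 s ≈ 721 s.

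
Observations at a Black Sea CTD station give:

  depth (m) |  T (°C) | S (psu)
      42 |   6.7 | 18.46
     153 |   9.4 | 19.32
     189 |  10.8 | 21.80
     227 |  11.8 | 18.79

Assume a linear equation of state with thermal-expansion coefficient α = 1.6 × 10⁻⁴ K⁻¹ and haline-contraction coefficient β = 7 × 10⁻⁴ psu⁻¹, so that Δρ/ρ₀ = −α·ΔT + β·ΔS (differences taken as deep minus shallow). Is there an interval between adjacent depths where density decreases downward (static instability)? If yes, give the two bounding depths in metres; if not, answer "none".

189–227 m

Evaluate Δρ/ρ₀ = −αΔT + βΔS across each adjacent pair:
  42–153 m: −αΔT+βΔS = −(1.6 × 10⁻⁴)(+2.7)+(7 × 10⁻⁴)(+0.86) = 1.7 × 10⁻⁴ → stable
  153–189 m: −αΔT+βΔS = −(1.6 × 10⁻⁴)(+1.4)+(7 × 10⁻⁴)(+2.48) = 1.5 × 10⁻³ → stable
  189–227 m: −αΔT+βΔS = −(1.6 × 10⁻⁴)(+1.0)+(7 × 10⁻⁴)(-3.01) = -2.3 × 10⁻³ → UNSTABLE
The 189–227 m interval has Δρ < 0: lighter water underlies denser water.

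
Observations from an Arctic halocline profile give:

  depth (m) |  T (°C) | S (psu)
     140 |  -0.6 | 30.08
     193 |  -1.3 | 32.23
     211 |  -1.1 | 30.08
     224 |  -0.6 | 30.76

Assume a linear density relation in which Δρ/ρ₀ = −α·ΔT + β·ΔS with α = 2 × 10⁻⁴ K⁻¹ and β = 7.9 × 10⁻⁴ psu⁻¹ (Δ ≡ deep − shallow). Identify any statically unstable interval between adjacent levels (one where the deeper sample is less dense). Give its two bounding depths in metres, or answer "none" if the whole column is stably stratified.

Evaluate Δρ/ρ₀ = −αΔT + βΔS across each adjacent pair:
  140–193 m: −αΔT+βΔS = −(2 × 10⁻⁴)(-0.7)+(7.9 × 10⁻⁴)(+2.15) = 1.8 × 10⁻³ → stable
  193–211 m: −αΔT+βΔS = −(2 × 10⁻⁴)(+0.2)+(7.9 × 10⁻⁴)(-2.15) = -1.7 × 10⁻³ → UNSTABLE
  211–224 m: −αΔT+βΔS = −(2 × 10⁻⁴)(+0.5)+(7.9 × 10⁻⁴)(+0.68) = 4.4 × 10⁻⁴ → stable
The 193–211 m interval has Δρ < 0: lighter water underlies denser water.

193–211 m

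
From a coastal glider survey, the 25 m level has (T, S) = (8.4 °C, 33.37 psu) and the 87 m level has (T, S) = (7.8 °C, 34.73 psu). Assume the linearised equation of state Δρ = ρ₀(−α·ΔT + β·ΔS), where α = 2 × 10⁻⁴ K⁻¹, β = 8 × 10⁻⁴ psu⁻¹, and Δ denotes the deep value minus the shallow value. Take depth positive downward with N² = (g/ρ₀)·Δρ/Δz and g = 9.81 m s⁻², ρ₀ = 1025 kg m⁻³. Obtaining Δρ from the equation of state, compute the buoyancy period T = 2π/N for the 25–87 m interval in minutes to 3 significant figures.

7.57 min

ΔT = -0.6 K, ΔS = +1.36 psu (deep − shallow).
Δρ/ρ₀ = −αΔT + βΔS = 1.20 × 10⁻⁴ + 1.088 × 10⁻³ = 1.208 × 10⁻³, so Δρ ≈ 1.238 kg m⁻³.
N² = (g/ρ₀)·Δρ/Δz = g·(Δρ/ρ₀)/Δz = 9.81 × 1.208 × 10⁻³ / 62 = 1.9114 × 10⁻⁴ s⁻².
N = √(1.9114 × 10⁻⁴) = 0.013825 rad s⁻¹ → T = 2π/N = 454.48 s = 7.5747 min ≈ 7.57 min.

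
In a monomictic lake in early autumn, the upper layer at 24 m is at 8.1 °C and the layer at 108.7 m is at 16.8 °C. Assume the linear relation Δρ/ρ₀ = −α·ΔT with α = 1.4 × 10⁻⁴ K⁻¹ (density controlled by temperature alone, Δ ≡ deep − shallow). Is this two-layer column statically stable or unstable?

unstable

ΔT = 16.8 − 8.1 = +8.7 K, so Δρ/ρ₀ = −αΔT = -1.218 × 10⁻³.
Δρ/ρ₀ < 0, so Δρ < 0: deeper water is lighter → statically unstable; the column would overturn.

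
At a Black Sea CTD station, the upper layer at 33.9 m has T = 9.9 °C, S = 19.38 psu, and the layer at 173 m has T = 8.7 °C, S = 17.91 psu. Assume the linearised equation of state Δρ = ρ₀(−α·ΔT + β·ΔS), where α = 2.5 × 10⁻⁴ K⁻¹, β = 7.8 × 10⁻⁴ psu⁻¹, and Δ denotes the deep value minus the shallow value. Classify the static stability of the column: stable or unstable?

unstable

ΔT = 8.7 − 9.9 = -1.2 K and ΔS = 17.91 − 19.38 = -1.47 psu (deep − shallow).
−αΔT = 3.00 × 10⁻⁴; βΔS = -1.1466 × 10⁻³; sum Δρ/ρ₀ = -8.466 × 10⁻⁴.
Δρ/ρ₀ < 0, so Δρ < 0: deeper water is lighter → statically unstable; the column would overturn.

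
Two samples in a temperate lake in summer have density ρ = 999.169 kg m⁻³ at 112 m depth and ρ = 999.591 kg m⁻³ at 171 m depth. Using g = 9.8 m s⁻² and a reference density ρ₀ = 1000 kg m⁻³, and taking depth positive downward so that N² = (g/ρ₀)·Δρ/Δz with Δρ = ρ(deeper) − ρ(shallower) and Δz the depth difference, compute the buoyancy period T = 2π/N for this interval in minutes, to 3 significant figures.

Δρ = 999.591 − 999.169 = 0.422 kg m⁻³ over Δz = 171 − 112 = 59 m.
N² = (9.8/1000) × (0.422/59) = 7.0095 × 10⁻⁵ s⁻².
N = √(7.0095 × 10⁻⁵) = 8.3723 × 10⁻³ rad s⁻¹, so T = 2π/N = 750.47 s = 12.508 min ≈ 12.5 min.

12.5 min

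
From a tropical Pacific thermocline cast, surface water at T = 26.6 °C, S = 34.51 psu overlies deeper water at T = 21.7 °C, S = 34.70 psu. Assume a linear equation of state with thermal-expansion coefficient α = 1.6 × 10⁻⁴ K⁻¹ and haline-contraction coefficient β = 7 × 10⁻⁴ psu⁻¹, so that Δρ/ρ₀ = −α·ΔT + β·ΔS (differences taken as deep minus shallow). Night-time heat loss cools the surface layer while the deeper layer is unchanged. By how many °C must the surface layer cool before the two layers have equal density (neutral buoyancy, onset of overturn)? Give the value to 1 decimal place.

5.7 °C

Neutral buoyancy requires Δρ = 0, i.e. −α(T_deep − T_surf′) + β(S_deep − S_surf) = 0.
T_surf′ = T_deep − (β/α)·ΔS = 21.7 − (7 × 10⁻⁴/1.6 × 10⁻⁴)·(+0.19) = 20.869 °C.
Cooling required: 26.6 − (20.869) = 5.731 °C.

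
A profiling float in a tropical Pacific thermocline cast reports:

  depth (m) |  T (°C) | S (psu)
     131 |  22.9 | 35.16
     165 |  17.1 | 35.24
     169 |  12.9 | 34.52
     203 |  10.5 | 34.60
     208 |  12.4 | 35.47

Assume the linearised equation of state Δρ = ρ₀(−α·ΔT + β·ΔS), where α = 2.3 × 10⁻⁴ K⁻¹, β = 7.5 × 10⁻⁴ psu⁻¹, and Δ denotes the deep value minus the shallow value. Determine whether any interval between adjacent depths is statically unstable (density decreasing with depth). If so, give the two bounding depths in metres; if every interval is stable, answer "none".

Evaluate Δρ/ρ₀ = −αΔT + βΔS across each adjacent pair:
  131–165 m: −αΔT+βΔS = −(2.3 × 10⁻⁴)(-5.8)+(7.5 × 10⁻⁴)(+0.08) = 1.4 × 10⁻³ → stable
  165–169 m: −αΔT+βΔS = −(2.3 × 10⁻⁴)(-4.2)+(7.5 × 10⁻⁴)(-0.72) = 4.3 × 10⁻⁴ → stable
  169–203 m: −αΔT+βΔS = −(2.3 × 10⁻⁴)(-2.4)+(7.5 × 10⁻⁴)(+0.08) = 6.1 × 10⁻⁴ → stable
  203–208 m: −αΔT+βΔS = −(2.3 × 10⁻⁴)(+1.9)+(7.5 × 10⁻⁴)(+0.87) = 2.2 × 10⁻⁴ → stable
Every interval has Δρ > 0: the column is stably stratified throughout.

none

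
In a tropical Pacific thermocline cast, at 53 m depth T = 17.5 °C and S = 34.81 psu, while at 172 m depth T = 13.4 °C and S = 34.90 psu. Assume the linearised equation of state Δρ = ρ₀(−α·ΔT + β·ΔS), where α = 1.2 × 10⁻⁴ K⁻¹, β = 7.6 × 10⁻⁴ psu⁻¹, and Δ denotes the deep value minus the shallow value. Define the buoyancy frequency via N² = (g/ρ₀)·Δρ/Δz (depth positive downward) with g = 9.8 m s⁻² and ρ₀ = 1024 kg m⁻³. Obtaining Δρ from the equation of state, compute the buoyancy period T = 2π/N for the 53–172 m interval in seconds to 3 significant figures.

ΔT = -4.1 K, ΔS = +0.09 psu (deep − shallow).
Δρ/ρ₀ = −αΔT + βΔS = 4.92 × 10⁻⁴ + 6.84 × 10⁻⁵ = 5.604 × 10⁻⁴, so Δρ ≈ 0.5738 kg m⁻³.
N² = (g/ρ₀)·Δρ/Δz = g·(Δρ/ρ₀)/Δz = 9.8 × 5.604 × 10⁻⁴ / 119 = 4.6151 × 10⁻⁵ s⁻².
N = √(4.6151 × 10⁻⁵) = 6.7935 × 10⁻³ rad s⁻¹ → T = 2π/N = 924.88 s ≈ 925 s.

925 s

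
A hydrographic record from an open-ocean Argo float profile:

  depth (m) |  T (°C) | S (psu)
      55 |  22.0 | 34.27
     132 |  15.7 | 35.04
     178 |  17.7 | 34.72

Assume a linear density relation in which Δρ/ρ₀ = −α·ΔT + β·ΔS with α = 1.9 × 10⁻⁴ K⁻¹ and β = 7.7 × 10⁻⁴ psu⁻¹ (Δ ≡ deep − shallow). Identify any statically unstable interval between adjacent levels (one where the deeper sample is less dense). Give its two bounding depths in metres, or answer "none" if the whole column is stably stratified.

Evaluate Δρ/ρ₀ = −αΔT + βΔS across each adjacent pair:
  55–132 m: −αΔT+βΔS = −(1.9 × 10⁻⁴)(-6.3)+(7.7 × 10⁻⁴)(+0.77) = 1.8 × 10⁻³ → stable
  132–178 m: −αΔT+βΔS = −(1.9 × 10⁻⁴)(+2.0)+(7.7 × 10⁻⁴)(-0.32) = -6.3 × 10⁻⁴ → UNSTABLE
The 132–178 m interval has Δρ < 0: lighter water underlies denser water.

132–178 m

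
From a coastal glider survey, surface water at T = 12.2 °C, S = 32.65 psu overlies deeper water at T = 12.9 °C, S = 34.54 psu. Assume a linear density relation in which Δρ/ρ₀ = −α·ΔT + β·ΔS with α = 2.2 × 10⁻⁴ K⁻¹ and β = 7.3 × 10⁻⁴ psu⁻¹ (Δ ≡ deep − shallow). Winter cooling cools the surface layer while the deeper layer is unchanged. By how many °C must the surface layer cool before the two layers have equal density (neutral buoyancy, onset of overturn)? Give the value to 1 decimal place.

Neutral buoyancy requires Δρ = 0, i.e. −α(T_deep − T_surf′) + β(S_deep − S_surf) = 0.
T_surf′ = T_deep − (β/α)·ΔS = 12.9 − (7.3 × 10⁻⁴/2.2 × 10⁻⁴)·(+1.89) = 6.629 °C.
Cooling required: 12.2 − (6.629) = 5.571 °C.

5.6 °C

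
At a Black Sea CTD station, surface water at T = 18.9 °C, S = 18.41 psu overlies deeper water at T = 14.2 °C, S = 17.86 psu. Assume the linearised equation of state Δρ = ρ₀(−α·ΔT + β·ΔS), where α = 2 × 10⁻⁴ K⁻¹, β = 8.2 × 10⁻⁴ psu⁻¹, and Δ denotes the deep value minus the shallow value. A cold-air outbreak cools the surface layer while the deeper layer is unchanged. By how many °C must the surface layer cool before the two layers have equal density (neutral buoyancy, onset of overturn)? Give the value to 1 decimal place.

2.4 °C

Neutral buoyancy requires Δρ = 0, i.e. −α(T_deep − T_surf′) + β(S_deep − S_surf) = 0.
T_surf′ = T_deep − (β/α)·ΔS = 14.2 − (8.2 × 10⁻⁴/2 × 10⁻⁴)·(-0.55) = 16.455 °C.
Cooling required: 18.9 − (16.455) = 2.445 °C.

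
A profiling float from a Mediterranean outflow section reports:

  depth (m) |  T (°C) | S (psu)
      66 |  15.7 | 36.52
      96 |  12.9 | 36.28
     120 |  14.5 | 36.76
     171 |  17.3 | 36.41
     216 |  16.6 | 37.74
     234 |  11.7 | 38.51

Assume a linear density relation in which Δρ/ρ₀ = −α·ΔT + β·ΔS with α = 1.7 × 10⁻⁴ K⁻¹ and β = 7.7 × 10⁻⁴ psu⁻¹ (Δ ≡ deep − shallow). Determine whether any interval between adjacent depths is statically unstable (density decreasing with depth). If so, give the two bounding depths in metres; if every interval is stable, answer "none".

120–171 m

Evaluate Δρ/ρ₀ = −αΔT + βΔS across each adjacent pair:
  66–96 m: −αΔT+βΔS = −(1.7 × 10⁻⁴)(-2.8)+(7.7 × 10⁻⁴)(-0.24) = 2.9 × 10⁻⁴ → stable
  96–120 m: −αΔT+βΔS = −(1.7 × 10⁻⁴)(+1.6)+(7.7 × 10⁻⁴)(+0.48) = 9.8 × 10⁻⁵ → stable
  120–171 m: −αΔT+βΔS = −(1.7 × 10⁻⁴)(+2.8)+(7.7 × 10⁻⁴)(-0.35) = -7.5 × 10⁻⁴ → UNSTABLE
  171–216 m: −αΔT+βΔS = −(1.7 × 10⁻⁴)(-0.7)+(7.7 × 10⁻⁴)(+1.33) = 1.1 × 10⁻³ → stable
  216–234 m: −αΔT+βΔS = −(1.7 × 10⁻⁴)(-4.9)+(7.7 × 10⁻⁴)(+0.77) = 1.4 × 10⁻³ → stable
The 120–171 m interval has Δρ < 0: lighter water underlies denser water.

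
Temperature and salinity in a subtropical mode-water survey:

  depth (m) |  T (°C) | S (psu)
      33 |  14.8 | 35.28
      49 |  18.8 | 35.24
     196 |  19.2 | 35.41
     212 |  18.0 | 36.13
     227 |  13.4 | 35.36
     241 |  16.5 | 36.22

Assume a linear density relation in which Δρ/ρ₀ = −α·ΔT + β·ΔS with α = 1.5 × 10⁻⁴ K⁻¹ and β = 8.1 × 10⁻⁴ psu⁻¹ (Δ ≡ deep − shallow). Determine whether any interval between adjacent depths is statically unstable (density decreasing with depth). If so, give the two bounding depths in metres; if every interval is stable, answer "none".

Evaluate Δρ/ρ₀ = −αΔT + βΔS across each adjacent pair:
  33–49 m: −αΔT+βΔS = −(1.5 × 10⁻⁴)(+4.0)+(8.1 × 10⁻⁴)(-0.04) = -6.3 × 10⁻⁴ → UNSTABLE
  49–196 m: −αΔT+βΔS = −(1.5 × 10⁻⁴)(+0.4)+(8.1 × 10⁻⁴)(+0.17) = 7.8 × 10⁻⁵ → stable
  196–212 m: −αΔT+βΔS = −(1.5 × 10⁻⁴)(-1.2)+(8.1 × 10⁻⁴)(+0.72) = 7.6 × 10⁻⁴ → stable
  212–227 m: −αΔT+βΔS = −(1.5 × 10⁻⁴)(-4.6)+(8.1 × 10⁻⁴)(-0.77) = 6.6 × 10⁻⁵ → stable
  227–241 m: −αΔT+βΔS = −(1.5 × 10⁻⁴)(+3.1)+(8.1 × 10⁻⁴)(+0.86) = 2.3 × 10⁻⁴ → stable
The 33–49 m interval has Δρ < 0: lighter water underlies denser water.

33–49 m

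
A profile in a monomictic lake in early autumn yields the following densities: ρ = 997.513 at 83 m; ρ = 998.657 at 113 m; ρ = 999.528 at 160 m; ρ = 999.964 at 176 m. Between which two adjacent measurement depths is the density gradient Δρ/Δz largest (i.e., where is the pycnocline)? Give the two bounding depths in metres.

83–113 m

Compute the density gradient over each adjacent pair:
  83–113 m: Δρ/Δz = 1.144/30 = 0.038 kg m⁻⁴
  113–160 m: Δρ/Δz = 0.871/47 = 0.019 kg m⁻⁴
  160–176 m: Δρ/Δz = 0.436/16 = 0.027 kg m⁻⁴
The largest gradient is in the 83–113 m interval — the pycnocline.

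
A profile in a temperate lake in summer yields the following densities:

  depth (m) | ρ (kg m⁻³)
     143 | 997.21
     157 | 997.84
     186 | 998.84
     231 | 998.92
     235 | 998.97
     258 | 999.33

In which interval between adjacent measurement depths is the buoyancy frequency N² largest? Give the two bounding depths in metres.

143–157 m

Compute the density gradient over each adjacent pair:
  143–157 m: Δρ/Δz = 0.63/14 = 0.045 kg m⁻⁴
  157–186 m: Δρ/Δz = 1.00/29 = 0.034 kg m⁻⁴
  186–231 m: Δρ/Δz = 0.08/45 = 1.8 × 10⁻³ kg m⁻⁴
  231–235 m: Δρ/Δz = 0.05/4 = 0.013 kg m⁻⁴
  235–258 m: Δρ/Δz = 0.36/23 = 0.016 kg m⁻⁴
The largest gradient is in the 143–157 m interval — the pycnocline.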